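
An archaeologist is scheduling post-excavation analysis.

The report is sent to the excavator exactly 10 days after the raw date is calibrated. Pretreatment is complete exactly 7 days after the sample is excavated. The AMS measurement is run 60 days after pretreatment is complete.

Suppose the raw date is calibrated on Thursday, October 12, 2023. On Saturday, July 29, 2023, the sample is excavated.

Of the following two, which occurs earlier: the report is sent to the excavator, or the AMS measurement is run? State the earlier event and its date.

The raw date is calibrated: Oct 12, 2023.
The report is sent to the excavator: Oct 12, 2023 + 10 days = Oct 22, 2023.
The sample is excavated: Jul 29, 2023.
Pretreatment is complete: Jul 29, 2023 + 7 days = Aug 5, 2023.
The AMS measurement is run: Aug 5, 2023 + 60 days = Oct 4, 2023.
Comparing: the report is sent to the excavator on Oct 22, 2023 vs the AMS measurement is run on Oct 4, 2023. Earlier: the AMS measurement is run.

The AMS measurement is run — Wednesday, October 4, 2023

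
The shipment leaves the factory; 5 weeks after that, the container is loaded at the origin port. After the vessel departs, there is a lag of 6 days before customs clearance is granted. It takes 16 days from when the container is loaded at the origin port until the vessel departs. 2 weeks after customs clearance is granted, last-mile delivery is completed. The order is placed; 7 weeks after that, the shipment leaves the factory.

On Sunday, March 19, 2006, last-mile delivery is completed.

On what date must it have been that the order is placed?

Saturday, November 19, 2005

Last-mile delivery is completed: Mar 19, 2006.
Customs clearance is granted: Mar 19, 2006 − 2 weeks = Mar 5, 2006.
The vessel departs: Mar 5, 2006 − 6 days = Feb 27, 2006.
The container is loaded at the origin port: Feb 27, 2006 − 16 days = Feb 11, 2006.
The shipment leaves the factory: Feb 11, 2006 − 5 weeks = Jan 7, 2006.
The order is placed: Jan 7, 2006 − 7 weeks = Nov 19, 2005.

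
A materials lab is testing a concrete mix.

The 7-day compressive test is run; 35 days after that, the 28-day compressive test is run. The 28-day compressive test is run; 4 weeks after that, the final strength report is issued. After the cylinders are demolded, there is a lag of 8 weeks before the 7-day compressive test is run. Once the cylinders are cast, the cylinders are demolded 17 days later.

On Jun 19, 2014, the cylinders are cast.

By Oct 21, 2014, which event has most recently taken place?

The cylinders are cast: Jun 19, 2014.
The cylinders are demolded: Jun 19, 2014 + 17 days = Jul 6, 2014.
The 7-day compressive test is run: Jul 6, 2014 + 8 weeks = Aug 31, 2014.
The 28-day compressive test is run: Aug 31, 2014 + 35 days = Oct 5, 2014.
The final strength report is issued: Oct 5, 2014 + 4 weeks = Nov 2, 2014.
Oct 21, 2014 falls between when the 28-day compressive test is run (Oct 5, 2014) and when the final strength report is issued (Nov 2, 2014).

The 28-day compressive test is run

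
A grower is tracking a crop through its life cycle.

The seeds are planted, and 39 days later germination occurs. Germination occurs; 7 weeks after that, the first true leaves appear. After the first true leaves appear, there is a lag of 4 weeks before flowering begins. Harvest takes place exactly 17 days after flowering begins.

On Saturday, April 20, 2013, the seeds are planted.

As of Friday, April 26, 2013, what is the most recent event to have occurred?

The seeds are planted: Apr 20, 2013.
Germination occurs: Apr 20, 2013 + 39 days = May 29, 2013.
The first true leaves appear: May 29, 2013 + 7 weeks = Jul 17, 2013.
Flowering begins: Jul 17, 2013 + 4 weeks = Aug 14, 2013.
Harvest takes place: Aug 14, 2013 + 17 days = Aug 31, 2013.
Apr 26, 2013 falls between when the seeds are planted (Apr 20, 2013) and when germination occurs (May 29, 2013).

The seeds are planted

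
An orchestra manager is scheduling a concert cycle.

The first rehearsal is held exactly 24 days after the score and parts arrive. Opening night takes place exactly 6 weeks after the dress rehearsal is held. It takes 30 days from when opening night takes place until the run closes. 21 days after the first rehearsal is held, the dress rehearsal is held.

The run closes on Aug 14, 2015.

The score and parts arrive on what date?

The run closes: Aug 14, 2015.
Opening night takes place: Aug 14, 2015 − 30 days = Jul 15, 2015.
The dress rehearsal is held: Jul 15, 2015 − 6 weeks = Jun 3, 2015.
The first rehearsal is held: Jun 3, 2015 − 21 days = May 13, 2015.
The score and parts arrive: May 13, 2015 − 24 days = Apr 19, 2015.

Apr 19, 2015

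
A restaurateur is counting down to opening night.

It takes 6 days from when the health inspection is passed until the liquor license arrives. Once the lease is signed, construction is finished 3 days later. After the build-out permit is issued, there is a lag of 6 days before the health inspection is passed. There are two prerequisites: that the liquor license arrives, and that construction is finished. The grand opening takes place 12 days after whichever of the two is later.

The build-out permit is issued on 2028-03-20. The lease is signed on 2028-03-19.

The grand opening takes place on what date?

2028-04-13

The build-out permit is issued: Mar 20, 2028.
The health inspection is passed: Mar 20, 2028 + 6 days = Mar 26, 2028.
The liquor license arrives: Mar 26, 2028 + 6 days = Apr 1, 2028.
The lease is signed: Mar 19, 2028.
Construction is finished: Mar 19, 2028 + 3 days = Mar 22, 2028.
Both prerequisites met — the liquor license arrives (Apr 1, 2028), construction is finished (Mar 22, 2028); the later is Apr 1, 2028.
The grand opening takes place: Apr 1, 2028 + 12 days = Apr 13, 2028.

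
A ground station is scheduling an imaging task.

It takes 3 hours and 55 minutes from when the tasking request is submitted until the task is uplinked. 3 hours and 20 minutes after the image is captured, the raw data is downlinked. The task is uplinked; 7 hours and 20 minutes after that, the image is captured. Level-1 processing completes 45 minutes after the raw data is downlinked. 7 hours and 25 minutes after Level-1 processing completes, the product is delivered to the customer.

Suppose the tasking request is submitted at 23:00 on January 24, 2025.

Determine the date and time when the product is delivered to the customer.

21:45 on January 25, 2025

The tasking request is submitted: 23:00 Jan 24, 2025.
The task is uplinked: 23:00 Jan 24, 2025 + 3h55m = 02:55 Jan 25, 2025.
The image is captured: 02:55 Jan 25, 2025 + 7h20m = 10:15 Jan 25, 2025.
The raw data is downlinked: 10:15 Jan 25, 2025 + 3h20m = 13:35 Jan 25, 2025.
Level-1 processing completes: 13:35 Jan 25, 2025 + 45m = 14:20 Jan 25, 2025.
The product is delivered to the customer: 14:20 Jan 25, 2025 + 7h25m = 21:45 Jan 25, 2025.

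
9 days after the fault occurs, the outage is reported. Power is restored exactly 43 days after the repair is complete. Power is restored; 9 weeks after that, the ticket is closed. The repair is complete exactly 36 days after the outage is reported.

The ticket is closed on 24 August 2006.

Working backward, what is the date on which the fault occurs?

The ticket is closed: Aug 24, 2006.
Power is restored: Aug 24, 2006 − 9 weeks = Jun 22, 2006.
The repair is complete: Jun 22, 2006 − 43 days = May 10, 2006.
The outage is reported: May 10, 2006 − 36 days = Apr 4, 2006.
The fault occurs: Apr 4, 2006 − 9 days = Mar 26, 2006.

26 March 2006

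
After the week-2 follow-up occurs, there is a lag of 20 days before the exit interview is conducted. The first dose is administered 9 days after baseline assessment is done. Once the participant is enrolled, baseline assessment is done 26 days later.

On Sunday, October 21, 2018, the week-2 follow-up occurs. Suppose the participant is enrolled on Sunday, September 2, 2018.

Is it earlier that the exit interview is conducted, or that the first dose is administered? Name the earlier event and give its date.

The first dose is administered — Sunday, October 7, 2018

The week-2 follow-up occurs: Oct 21, 2018.
The exit interview is conducted: Oct 21, 2018 + 20 days = Nov 10, 2018.
The participant is enrolled: Sep 2, 2018.
Baseline assessment is done: Sep 2, 2018 + 26 days = Sep 28, 2018.
The first dose is administered: Sep 28, 2018 + 9 days = Oct 7, 2018.
Comparing: the exit interview is conducted on Nov 10, 2018 vs the first dose is administered on Oct 7, 2018. Earlier: the first dose is administered.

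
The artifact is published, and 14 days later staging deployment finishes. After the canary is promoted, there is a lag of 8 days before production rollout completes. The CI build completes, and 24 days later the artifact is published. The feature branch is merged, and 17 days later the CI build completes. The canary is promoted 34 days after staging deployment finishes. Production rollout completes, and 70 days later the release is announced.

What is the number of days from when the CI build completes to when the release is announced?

150 days

Causal path: the CI build completes → the artifact is published → staging deployment finishes → the canary is promoted → production rollout completes → the release is announced.
Total delay along the path: 24 + 14 + 34 + 8 + 70 = 150 days.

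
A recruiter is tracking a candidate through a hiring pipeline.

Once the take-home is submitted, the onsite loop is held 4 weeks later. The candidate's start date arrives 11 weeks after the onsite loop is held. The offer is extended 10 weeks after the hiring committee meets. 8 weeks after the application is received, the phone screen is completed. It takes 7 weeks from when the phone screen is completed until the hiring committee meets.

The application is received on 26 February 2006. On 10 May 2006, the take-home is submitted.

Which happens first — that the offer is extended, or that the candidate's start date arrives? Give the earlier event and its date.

The application is received: Feb 26, 2006.
The phone screen is completed: Feb 26, 2006 + 8 weeks = Apr 23, 2006.
The hiring committee meets: Apr 23, 2006 + 7 weeks = Jun 11, 2006.
The offer is extended: Jun 11, 2006 + 10 weeks = Aug 20, 2006.
The take-home is submitted: May 10, 2006.
The onsite loop is held: May 10, 2006 + 4 weeks = Jun 7, 2006.
The candidate's start date arrives: Jun 7, 2006 + 11 weeks = Aug 23, 2006.
Comparing: the offer is extended on Aug 20, 2006 vs the candidate's start date arrives on Aug 23, 2006. Earlier: the offer is extended.

The offer is extended — 20 August 2006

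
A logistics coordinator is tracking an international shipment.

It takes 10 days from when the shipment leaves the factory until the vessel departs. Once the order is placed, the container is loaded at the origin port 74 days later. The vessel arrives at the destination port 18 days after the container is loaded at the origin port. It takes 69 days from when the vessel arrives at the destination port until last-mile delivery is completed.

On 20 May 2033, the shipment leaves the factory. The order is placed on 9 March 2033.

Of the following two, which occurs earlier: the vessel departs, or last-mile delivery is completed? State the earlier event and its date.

The vessel departs — 30 May 2033

The shipment leaves the factory: May 20, 2033.
The vessel departs: May 20, 2033 + 10 days = May 30, 2033.
The order is placed: Mar 9, 2033.
The container is loaded at the origin port: Mar 9, 2033 + 74 days = May 22, 2033.
The vessel arrives at the destination port: May 22, 2033 + 18 days = Jun 9, 2033.
Last-mile delivery is completed: Jun 9, 2033 + 69 days = Aug 17, 2033.
Comparing: the vessel departs on May 30, 2033 vs last-mile delivery is completed on Aug 17, 2033. Earlier: the vessel departs.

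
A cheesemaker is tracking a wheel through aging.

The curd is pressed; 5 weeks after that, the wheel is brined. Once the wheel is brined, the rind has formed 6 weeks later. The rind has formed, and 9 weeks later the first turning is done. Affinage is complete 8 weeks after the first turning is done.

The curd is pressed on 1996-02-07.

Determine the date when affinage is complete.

The curd is pressed: Feb 7, 1996.
The wheel is brined: Feb 7, 1996 + 5 weeks = Mar 13, 1996.
The rind has formed: Mar 13, 1996 + 6 weeks = Apr 24, 1996.
The first turning is done: Apr 24, 1996 + 9 weeks = Jun 26, 1996.
Affinage is complete: Jun 26, 1996 + 8 weeks = Aug 21, 1996.

1996-08-21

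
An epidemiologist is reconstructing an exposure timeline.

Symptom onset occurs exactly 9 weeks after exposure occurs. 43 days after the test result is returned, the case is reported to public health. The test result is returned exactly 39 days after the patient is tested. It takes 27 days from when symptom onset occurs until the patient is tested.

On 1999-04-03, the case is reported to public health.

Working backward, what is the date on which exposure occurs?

1998-10-13

The case is reported to public health: Apr 3, 1999.
The test result is returned: Apr 3, 1999 − 43 days = Feb 19, 1999.
The patient is tested: Feb 19, 1999 − 39 days = Jan 11, 1999.
Symptom onset occurs: Jan 11, 1999 − 27 days = Dec 15, 1998.
Exposure occurs: Dec 15, 1998 − 9 weeks = Oct 13, 1998.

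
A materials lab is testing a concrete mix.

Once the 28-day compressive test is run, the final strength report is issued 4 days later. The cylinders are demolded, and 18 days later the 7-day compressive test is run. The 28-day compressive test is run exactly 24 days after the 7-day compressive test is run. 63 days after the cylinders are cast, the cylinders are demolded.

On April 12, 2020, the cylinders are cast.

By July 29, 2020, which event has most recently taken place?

The cylinders are cast: Apr 12, 2020.
The cylinders are demolded: Apr 12, 2020 + 63 days = Jun 14, 2020.
The 7-day compressive test is run: Jun 14, 2020 + 18 days = Jul 2, 2020.
The 28-day compressive test is run: Jul 2, 2020 + 24 days = Jul 26, 2020.
The final strength report is issued: Jul 26, 2020 + 4 days = Jul 30, 2020.
Jul 29, 2020 falls between when the 28-day compressive test is run (Jul 26, 2020) and when the final strength report is issued (Jul 30, 2020).

The 28-day compressive test is run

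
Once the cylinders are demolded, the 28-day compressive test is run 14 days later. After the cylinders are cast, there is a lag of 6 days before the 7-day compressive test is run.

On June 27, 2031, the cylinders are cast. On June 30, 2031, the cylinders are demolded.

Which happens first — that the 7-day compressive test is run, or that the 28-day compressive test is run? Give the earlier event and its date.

The 7-day compressive test is run — July 3, 2031

The cylinders are cast: Jun 27, 2031.
The 7-day compressive test is run: Jun 27, 2031 + 6 days = Jul 3, 2031.
The cylinders are demolded: Jun 30, 2031.
The 28-day compressive test is run: Jun 30, 2031 + 14 days = Jul 14, 2031.
Comparing: the 7-day compressive test is run on Jul 3, 2031 vs the 28-day compressive test is run on Jul 14, 2031. Earlier: the 7-day compressive test is run.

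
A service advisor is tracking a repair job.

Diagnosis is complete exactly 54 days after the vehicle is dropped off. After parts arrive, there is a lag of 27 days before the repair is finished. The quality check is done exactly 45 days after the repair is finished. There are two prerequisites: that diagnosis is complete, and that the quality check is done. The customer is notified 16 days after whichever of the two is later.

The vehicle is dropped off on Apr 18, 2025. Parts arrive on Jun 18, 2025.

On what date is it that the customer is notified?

Sep 14, 2025

The vehicle is dropped off: Apr 18, 2025.
Diagnosis is complete: Apr 18, 2025 + 54 days = Jun 11, 2025.
Parts arrive: Jun 18, 2025.
The repair is finished: Jun 18, 2025 + 27 days = Jul 15, 2025.
The quality check is done: Jul 15, 2025 + 45 days = Aug 29, 2025.
Both prerequisites met — diagnosis is complete (Jun 11, 2025), the quality check is done (Aug 29, 2025); the later is Aug 29, 2025.
The customer is notified: Aug 29, 2025 + 16 days = Sep 14, 2025.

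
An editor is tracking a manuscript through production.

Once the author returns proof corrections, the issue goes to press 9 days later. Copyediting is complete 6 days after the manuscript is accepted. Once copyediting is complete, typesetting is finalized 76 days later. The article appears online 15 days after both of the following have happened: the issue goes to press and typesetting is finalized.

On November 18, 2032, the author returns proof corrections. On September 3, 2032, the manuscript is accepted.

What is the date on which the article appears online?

The author returns proof corrections: Nov 18, 2032.
The issue goes to press: Nov 18, 2032 + 9 days = Nov 27, 2032.
The manuscript is accepted: Sep 3, 2032.
Copyediting is complete: Sep 3, 2032 + 6 days = Sep 9, 2032.
Typesetting is finalized: Sep 9, 2032 + 76 days = Nov 24, 2032.
Both prerequisites met — the issue goes to press (Nov 27, 2032), typesetting is finalized (Nov 24, 2032); the later is Nov 27, 2032.
The article appears online: Nov 27, 2032 + 15 days = Dec 12, 2032.

December 12, 2032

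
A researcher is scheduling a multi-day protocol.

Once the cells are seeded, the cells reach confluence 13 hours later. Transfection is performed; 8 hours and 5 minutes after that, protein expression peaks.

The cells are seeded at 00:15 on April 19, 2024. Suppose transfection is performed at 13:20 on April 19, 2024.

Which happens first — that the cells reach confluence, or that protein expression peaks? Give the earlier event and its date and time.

The cells reach confluence — 13:15 on April 19, 2024

The cells are seeded: 00:15 Apr 19, 2024.
The cells reach confluence: 00:15 Apr 19, 2024 + 13h = 13:15 Apr 19, 2024.
Transfection is performed: 13:20 Apr 19, 2024.
Protein expression peaks: 13:20 Apr 19, 2024 + 8h05m = 21:25 Apr 19, 2024.
Comparing: the cells reach confluence at 13:15 Apr 19, 2024 vs protein expression peaks at 21:25 Apr 19, 2024. Earlier: the cells reach confluence.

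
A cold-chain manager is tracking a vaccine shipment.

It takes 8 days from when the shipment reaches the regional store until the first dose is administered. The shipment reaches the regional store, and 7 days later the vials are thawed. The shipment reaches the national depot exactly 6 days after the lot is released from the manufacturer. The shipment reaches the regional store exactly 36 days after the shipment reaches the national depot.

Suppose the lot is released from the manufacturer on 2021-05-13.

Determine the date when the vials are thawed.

2021-07-01

The lot is released from the manufacturer: May 13, 2021.
The shipment reaches the national depot: May 13, 2021 + 6 days = May 19, 2021.
The shipment reaches the regional store: May 19, 2021 + 36 days = Jun 24, 2021.
The vials are thawed: Jun 24, 2021 + 7 days = Jul 1, 2021.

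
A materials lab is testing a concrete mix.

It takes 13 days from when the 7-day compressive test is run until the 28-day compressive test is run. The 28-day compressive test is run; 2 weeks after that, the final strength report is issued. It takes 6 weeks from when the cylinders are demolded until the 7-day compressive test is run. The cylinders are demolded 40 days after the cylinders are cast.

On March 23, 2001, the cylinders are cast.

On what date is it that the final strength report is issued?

The cylinders are cast: Mar 23, 2001.
The cylinders are demolded: Mar 23, 2001 + 40 days = May 2, 2001.
The 7-day compressive test is run: May 2, 2001 + 6 weeks = Jun 13, 2001.
The 28-day compressive test is run: Jun 13, 2001 + 13 days = Jun 26, 2001.
The final strength report is issued: Jun 26, 2001 + 2 weeks = Jul 10, 2001.

July 10, 2001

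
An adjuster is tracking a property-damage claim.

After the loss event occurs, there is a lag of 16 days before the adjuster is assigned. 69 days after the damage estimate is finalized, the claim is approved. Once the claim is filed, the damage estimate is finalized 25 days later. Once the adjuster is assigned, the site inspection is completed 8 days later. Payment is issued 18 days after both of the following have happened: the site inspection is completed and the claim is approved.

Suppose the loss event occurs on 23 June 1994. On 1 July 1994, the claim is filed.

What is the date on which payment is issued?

The loss event occurs: Jun 23, 1994.
The adjuster is assigned: Jun 23, 1994 + 16 days = Jul 9, 1994.
The site inspection is completed: Jul 9, 1994 + 8 days = Jul 17, 1994.
The claim is filed: Jul 1, 1994.
The damage estimate is finalized: Jul 1, 1994 + 25 days = Jul 26, 1994.
The claim is approved: Jul 26, 1994 + 69 days = Oct 3, 1994.
Both prerequisites met — the site inspection is completed (Jul 17, 1994), the claim is approved (Oct 3, 1994); the later is Oct 3, 1994.
Payment is issued: Oct 3, 1994 + 18 days = Oct 21, 1994.

21 October 1994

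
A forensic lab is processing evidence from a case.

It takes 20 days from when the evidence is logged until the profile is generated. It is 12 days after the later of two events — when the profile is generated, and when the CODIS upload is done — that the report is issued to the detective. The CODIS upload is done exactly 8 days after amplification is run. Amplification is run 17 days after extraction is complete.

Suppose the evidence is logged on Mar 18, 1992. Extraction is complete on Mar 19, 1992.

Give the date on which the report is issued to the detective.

Apr 25, 1992

The evidence is logged: Mar 18, 1992.
The profile is generated: Mar 18, 1992 + 20 days = Apr 7, 1992.
Extraction is complete: Mar 19, 1992.
Amplification is run: Mar 19, 1992 + 17 days = Apr 5, 1992.
The CODIS upload is done: Apr 5, 1992 + 8 days = Apr 13, 1992.
Both prerequisites met — the profile is generated (Apr 7, 1992), the CODIS upload is done (Apr 13, 1992); the later is Apr 13, 1992.
The report is issued to the detective: Apr 13, 1992 + 12 days = Apr 25, 1992.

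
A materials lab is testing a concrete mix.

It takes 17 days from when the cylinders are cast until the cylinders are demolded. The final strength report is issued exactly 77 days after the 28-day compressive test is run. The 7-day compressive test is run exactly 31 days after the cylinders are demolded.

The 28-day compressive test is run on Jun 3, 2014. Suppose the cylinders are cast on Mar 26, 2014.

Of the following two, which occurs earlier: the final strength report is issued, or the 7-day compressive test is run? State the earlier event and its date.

The 7-day compressive test is run — May 13, 2014

The 28-day compressive test is run: Jun 3, 2014.
The final strength report is issued: Jun 3, 2014 + 77 days = Aug 19, 2014.
The cylinders are cast: Mar 26, 2014.
The cylinders are demolded: Mar 26, 2014 + 17 days = Apr 12, 2014.
The 7-day compressive test is run: Apr 12, 2014 + 31 days = May 13, 2014.
Comparing: the final strength report is issued on Aug 19, 2014 vs the 7-day compressive test is run on May 13, 2014. Earlier: the 7-day compressive test is run.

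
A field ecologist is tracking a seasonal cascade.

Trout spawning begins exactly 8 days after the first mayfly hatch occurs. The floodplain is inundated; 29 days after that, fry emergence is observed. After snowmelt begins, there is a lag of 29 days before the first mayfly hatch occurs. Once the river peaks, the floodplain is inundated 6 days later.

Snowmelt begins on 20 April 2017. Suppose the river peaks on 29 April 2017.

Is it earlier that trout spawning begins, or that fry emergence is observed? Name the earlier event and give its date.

Trout spawning begins — 27 May 2017

Snowmelt begins: Apr 20, 2017.
The first mayfly hatch occurs: Apr 20, 2017 + 29 days = May 19, 2017.
Trout spawning begins: May 19, 2017 + 8 days = May 27, 2017.
The river peaks: Apr 29, 2017.
The floodplain is inundated: Apr 29, 2017 + 6 days = May 5, 2017.
Fry emergence is observed: May 5, 2017 + 29 days = Jun 3, 2017.
Comparing: trout spawning begins on May 27, 2017 vs fry emergence is observed on Jun 3, 2017. Earlier: trout spawning begins.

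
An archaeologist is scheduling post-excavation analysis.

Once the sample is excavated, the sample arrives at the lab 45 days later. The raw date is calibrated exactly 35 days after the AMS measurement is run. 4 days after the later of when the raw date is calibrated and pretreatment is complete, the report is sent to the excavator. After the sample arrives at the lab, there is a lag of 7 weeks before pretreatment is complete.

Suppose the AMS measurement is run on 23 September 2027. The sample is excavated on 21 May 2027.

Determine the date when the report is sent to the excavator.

The AMS measurement is run: Sep 23, 2027.
The raw date is calibrated: Sep 23, 2027 + 35 days = Oct 28, 2027.
The sample is excavated: May 21, 2027.
The sample arrives at the lab: May 21, 2027 + 45 days = Jul 5, 2027.
Pretreatment is complete: Jul 5, 2027 + 7 weeks = Aug 23, 2027.
Both prerequisites met — the raw date is calibrated (Oct 28, 2027), pretreatment is complete (Aug 23, 2027); the later is Oct 28, 2027.
The report is sent to the excavator: Oct 28, 2027 + 4 days = Nov 1, 2027.

1 November 2027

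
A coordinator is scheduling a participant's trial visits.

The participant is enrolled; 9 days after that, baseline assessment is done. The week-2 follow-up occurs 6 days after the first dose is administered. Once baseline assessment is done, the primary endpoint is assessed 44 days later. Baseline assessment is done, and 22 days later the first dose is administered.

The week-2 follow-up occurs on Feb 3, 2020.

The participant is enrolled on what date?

Dec 28, 2019

The week-2 follow-up occurs: Feb 3, 2020.
The first dose is administered: Feb 3, 2020 − 6 days = Jan 28, 2020.
Baseline assessment is done: Jan 28, 2020 − 22 days = Jan 6, 2020.
The participant is enrolled: Jan 6, 2020 − 9 days = Dec 28, 2019.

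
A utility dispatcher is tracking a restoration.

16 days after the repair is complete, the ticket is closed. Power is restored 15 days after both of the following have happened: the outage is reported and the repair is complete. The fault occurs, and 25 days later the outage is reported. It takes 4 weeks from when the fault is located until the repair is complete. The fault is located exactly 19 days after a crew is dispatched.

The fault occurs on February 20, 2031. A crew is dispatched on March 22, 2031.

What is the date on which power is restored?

May 23, 2031

The fault occurs: Feb 20, 2031.
The outage is reported: Feb 20, 2031 + 25 days = Mar 17, 2031.
A crew is dispatched: Mar 22, 2031.
The fault is located: Mar 22, 2031 + 19 days = Apr 10, 2031.
The repair is complete: Apr 10, 2031 + 4 weeks = May 8, 2031.
Both prerequisites met — the outage is reported (Mar 17, 2031), the repair is complete (May 8, 2031); the later is May 8, 2031.
Power is restored: May 8, 2031 + 15 days = May 23, 2031.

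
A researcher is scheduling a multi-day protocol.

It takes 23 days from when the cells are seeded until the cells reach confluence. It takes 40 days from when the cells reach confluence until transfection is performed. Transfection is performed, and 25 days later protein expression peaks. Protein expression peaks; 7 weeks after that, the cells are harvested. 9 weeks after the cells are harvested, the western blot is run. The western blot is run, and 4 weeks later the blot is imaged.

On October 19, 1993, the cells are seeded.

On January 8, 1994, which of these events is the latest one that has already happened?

The cells are seeded: Oct 19, 1993.
The cells reach confluence: Oct 19, 1993 + 23 days = Nov 11, 1993.
Transfection is performed: Nov 11, 1993 + 40 days = Dec 21, 1993.
Protein expression peaks: Dec 21, 1993 + 25 days = Jan 15, 1994.
The cells are harvested: Jan 15, 1994 + 7 weeks = Mar 5, 1994.
The western blot is run: Mar 5, 1994 + 9 weeks = May 7, 1994.
The blot is imaged: May 7, 1994 + 4 weeks = Jun 4, 1994.
Jan 8, 1994 falls between when transfection is performed (Dec 21, 1993) and when protein expression peaks (Jan 15, 1994).

Transfection is performed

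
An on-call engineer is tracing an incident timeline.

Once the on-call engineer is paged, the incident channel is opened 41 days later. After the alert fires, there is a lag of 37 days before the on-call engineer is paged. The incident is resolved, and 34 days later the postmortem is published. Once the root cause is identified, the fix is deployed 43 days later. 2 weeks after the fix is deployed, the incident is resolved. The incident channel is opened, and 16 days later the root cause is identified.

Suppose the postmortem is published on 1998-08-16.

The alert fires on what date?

The postmortem is published: Aug 16, 1998.
The incident is resolved: Aug 16, 1998 − 34 days = Jul 13, 1998.
The fix is deployed: Jul 13, 1998 − 2 weeks = Jun 29, 1998.
The root cause is identified: Jun 29, 1998 − 43 days = May 17, 1998.
The incident channel is opened: May 17, 1998 − 16 days = May 1, 1998.
The on-call engineer is paged: May 1, 1998 − 41 days = Mar 21, 1998.
The alert fires: Mar 21, 1998 − 37 days = Feb 12, 1998.

1998-02-12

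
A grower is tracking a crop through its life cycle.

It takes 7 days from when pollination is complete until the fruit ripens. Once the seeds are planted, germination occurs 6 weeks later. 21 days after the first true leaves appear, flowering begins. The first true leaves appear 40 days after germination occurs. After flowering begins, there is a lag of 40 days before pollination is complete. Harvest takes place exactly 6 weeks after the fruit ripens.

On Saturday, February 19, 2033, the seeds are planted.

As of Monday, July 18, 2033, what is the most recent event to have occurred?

Pollination is complete

The seeds are planted: Feb 19, 2033.
Germination occurs: Feb 19, 2033 + 6 weeks = Apr 2, 2033.
The first true leaves appear: Apr 2, 2033 + 40 days = May 12, 2033.
Flowering begins: May 12, 2033 + 21 days = Jun 2, 2033.
Pollination is complete: Jun 2, 2033 + 40 days = Jul 12, 2033.
The fruit ripens: Jul 12, 2033 + 7 days = Jul 19, 2033.
Harvest takes place: Jul 19, 2033 + 6 weeks = Aug 30, 2033.
Jul 18, 2033 falls between when pollination is complete (Jul 12, 2033) and when the fruit ripens (Jul 19, 2033).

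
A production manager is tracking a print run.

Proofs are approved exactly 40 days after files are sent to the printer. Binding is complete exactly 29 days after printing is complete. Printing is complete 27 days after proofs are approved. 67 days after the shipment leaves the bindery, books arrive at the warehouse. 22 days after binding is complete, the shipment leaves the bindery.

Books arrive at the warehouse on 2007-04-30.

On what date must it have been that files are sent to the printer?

2006-10-27

Books arrive at the warehouse: Apr 30, 2007.
The shipment leaves the bindery: Apr 30, 2007 − 67 days = Feb 22, 2007.
Binding is complete: Feb 22, 2007 − 22 days = Jan 31, 2007.
Printing is complete: Jan 31, 2007 − 29 days = Jan 2, 2007.
Proofs are approved: Jan 2, 2007 − 27 days = Dec 6, 2006.
Files are sent to the printer: Dec 6, 2006 − 40 days = Oct 27, 2006.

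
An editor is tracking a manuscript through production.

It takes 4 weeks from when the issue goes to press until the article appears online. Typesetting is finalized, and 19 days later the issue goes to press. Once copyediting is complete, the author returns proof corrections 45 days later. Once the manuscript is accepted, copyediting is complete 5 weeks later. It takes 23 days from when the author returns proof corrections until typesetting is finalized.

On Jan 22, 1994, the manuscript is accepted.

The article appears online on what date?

The manuscript is accepted: Jan 22, 1994.
Copyediting is complete: Jan 22, 1994 + 5 weeks = Feb 26, 1994.
The author returns proof corrections: Feb 26, 1994 + 45 days = Apr 12, 1994.
Typesetting is finalized: Apr 12, 1994 + 23 days = May 5, 1994.
The issue goes to press: May 5, 1994 + 19 days = May 24, 1994.
The article appears online: May 24, 1994 + 4 weeks = Jun 21, 1994.

Jun 21, 1994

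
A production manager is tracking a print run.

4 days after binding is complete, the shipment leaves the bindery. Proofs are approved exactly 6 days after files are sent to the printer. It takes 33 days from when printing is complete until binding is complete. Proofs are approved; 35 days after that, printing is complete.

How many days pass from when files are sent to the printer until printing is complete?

Causal path: files are sent to the printer → proofs are approved → printing is complete.
Total delay along the path: 6 + 35 = 41 days.

41 days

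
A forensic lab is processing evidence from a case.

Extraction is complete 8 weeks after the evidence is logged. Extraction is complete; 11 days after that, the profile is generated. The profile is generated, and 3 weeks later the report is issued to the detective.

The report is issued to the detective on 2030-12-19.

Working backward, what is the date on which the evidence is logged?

The report is issued to the detective: Dec 19, 2030.
The profile is generated: Dec 19, 2030 − 3 weeks = Nov 28, 2030.
Extraction is complete: Nov 28, 2030 − 11 days = Nov 17, 2030.
The evidence is logged: Nov 17, 2030 − 8 weeks = Sep 22, 2030.

2030-09-22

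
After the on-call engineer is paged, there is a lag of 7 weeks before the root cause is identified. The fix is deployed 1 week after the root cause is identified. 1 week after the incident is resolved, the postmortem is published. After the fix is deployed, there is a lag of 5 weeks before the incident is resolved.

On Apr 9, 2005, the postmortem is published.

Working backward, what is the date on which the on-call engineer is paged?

Jan 1, 2005

The postmortem is published: Apr 9, 2005.
The incident is resolved: Apr 9, 2005 − 1 week = Apr 2, 2005.
The fix is deployed: Apr 2, 2005 − 5 weeks = Feb 26, 2005.
The root cause is identified: Feb 26, 2005 − 1 week = Feb 19, 2005.
The on-call engineer is paged: Feb 19, 2005 − 7 weeks = Jan 1, 2005.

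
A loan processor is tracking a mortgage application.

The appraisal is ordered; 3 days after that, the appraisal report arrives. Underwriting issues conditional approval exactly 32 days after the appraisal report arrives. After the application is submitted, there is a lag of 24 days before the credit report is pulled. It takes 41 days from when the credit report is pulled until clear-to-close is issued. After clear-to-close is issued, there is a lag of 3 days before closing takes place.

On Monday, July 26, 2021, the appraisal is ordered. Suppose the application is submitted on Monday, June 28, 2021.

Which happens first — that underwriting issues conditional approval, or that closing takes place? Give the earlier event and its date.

Underwriting issues conditional approval — Monday, August 30, 2021

The appraisal is ordered: Jul 26, 2021.
The appraisal report arrives: Jul 26, 2021 + 3 days = Jul 29, 2021.
Underwriting issues conditional approval: Jul 29, 2021 + 32 days = Aug 30, 2021.
The application is submitted: Jun 28, 2021.
The credit report is pulled: Jun 28, 2021 + 24 days = Jul 22, 2021.
Clear-to-close is issued: Jul 22, 2021 + 41 days = Sep 1, 2021.
Closing takes place: Sep 1, 2021 + 3 days = Sep 4, 2021.
Comparing: underwriting issues conditional approval on Aug 30, 2021 vs closing takes place on Sep 4, 2021. Earlier: underwriting issues conditional approval.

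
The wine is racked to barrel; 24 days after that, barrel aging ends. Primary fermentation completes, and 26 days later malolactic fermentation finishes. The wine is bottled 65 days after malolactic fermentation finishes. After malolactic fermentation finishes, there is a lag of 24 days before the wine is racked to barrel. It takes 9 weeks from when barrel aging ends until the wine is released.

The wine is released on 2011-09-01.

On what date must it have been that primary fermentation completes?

2011-04-17

The wine is released: Sep 1, 2011.
Barrel aging ends: Sep 1, 2011 − 9 weeks = Jun 30, 2011.
The wine is racked to barrel: Jun 30, 2011 − 24 days = Jun 6, 2011.
Malolactic fermentation finishes: Jun 6, 2011 − 24 days = May 13, 2011.
Primary fermentation completes: May 13, 2011 − 26 days = Apr 17, 2011.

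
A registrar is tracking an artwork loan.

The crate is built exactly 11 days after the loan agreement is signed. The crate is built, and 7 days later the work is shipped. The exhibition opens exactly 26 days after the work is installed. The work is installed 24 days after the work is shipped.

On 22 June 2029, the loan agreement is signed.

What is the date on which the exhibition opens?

The loan agreement is signed: Jun 22, 2029.
The crate is built: Jun 22, 2029 + 11 days = Jul 3, 2029.
The work is shipped: Jul 3, 2029 + 7 days = Jul 10, 2029.
The work is installed: Jul 10, 2029 + 24 days = Aug 3, 2029.
The exhibition opens: Aug 3, 2029 + 26 days = Aug 29, 2029.

29 August 2029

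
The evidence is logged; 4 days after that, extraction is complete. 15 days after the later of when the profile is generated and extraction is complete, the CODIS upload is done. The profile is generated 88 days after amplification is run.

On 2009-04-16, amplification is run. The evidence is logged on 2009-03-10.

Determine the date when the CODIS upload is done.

2009-07-28

Amplification is run: Apr 16, 2009.
The profile is generated: Apr 16, 2009 + 88 days = Jul 13, 2009.
The evidence is logged: Mar 10, 2009.
Extraction is complete: Mar 10, 2009 + 4 days = Mar 14, 2009.
Both prerequisites met — the profile is generated (Jul 13, 2009), extraction is complete (Mar 14, 2009); the later is Jul 13, 2009.
The CODIS upload is done: Jul 13, 2009 + 15 days = Jul 28, 2009.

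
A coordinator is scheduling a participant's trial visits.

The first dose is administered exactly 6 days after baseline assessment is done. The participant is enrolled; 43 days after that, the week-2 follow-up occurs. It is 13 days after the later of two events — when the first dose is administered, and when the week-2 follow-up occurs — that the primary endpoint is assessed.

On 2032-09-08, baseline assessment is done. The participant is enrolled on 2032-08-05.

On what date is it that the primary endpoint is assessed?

2032-09-30

Baseline assessment is done: Sep 8, 2032.
The first dose is administered: Sep 8, 2032 + 6 days = Sep 14, 2032.
The participant is enrolled: Aug 5, 2032.
The week-2 follow-up occurs: Aug 5, 2032 + 43 days = Sep 17, 2032.
Both prerequisites met — the first dose is administered (Sep 14, 2032), the week-2 follow-up occurs (Sep 17, 2032); the later is Sep 17, 2032.
The primary endpoint is assessed: Sep 17, 2032 + 13 days = Sep 30, 2032.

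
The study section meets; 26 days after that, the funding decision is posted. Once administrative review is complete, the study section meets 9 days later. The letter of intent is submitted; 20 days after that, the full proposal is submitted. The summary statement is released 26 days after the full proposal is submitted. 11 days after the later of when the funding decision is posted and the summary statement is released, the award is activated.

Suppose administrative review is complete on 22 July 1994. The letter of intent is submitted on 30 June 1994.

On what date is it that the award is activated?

6 September 1994

Administrative review is complete: Jul 22, 1994.
The study section meets: Jul 22, 1994 + 9 days = Jul 31, 1994.
The funding decision is posted: Jul 31, 1994 + 26 days = Aug 26, 1994.
The letter of intent is submitted: Jun 30, 1994.
The full proposal is submitted: Jun 30, 1994 + 20 days = Jul 20, 1994.
The summary statement is released: Jul 20, 1994 + 26 days = Aug 15, 1994.
Both prerequisites met — the funding decision is posted (Aug 26, 1994), the summary statement is released (Aug 15, 1994); the later is Aug 26, 1994.
The award is activated: Aug 26, 1994 + 11 days = Sep 6, 1994.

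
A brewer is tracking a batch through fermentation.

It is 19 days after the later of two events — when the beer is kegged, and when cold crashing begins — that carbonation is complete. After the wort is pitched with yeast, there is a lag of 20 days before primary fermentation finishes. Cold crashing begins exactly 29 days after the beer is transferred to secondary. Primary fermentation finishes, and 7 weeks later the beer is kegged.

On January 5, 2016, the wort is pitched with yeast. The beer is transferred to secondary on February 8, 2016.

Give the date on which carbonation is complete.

April 2, 2016

The wort is pitched with yeast: Jan 5, 2016.
Primary fermentation finishes: Jan 5, 2016 + 20 days = Jan 25, 2016.
The beer is kegged: Jan 25, 2016 + 7 weeks = Mar 14, 2016.
The beer is transferred to secondary: Feb 8, 2016.
Cold crashing begins: Feb 8, 2016 + 29 days = Mar 8, 2016.
Both prerequisites met — the beer is kegged (Mar 14, 2016), cold crashing begins (Mar 8, 2016); the later is Mar 14, 2016.
Carbonation is complete: Mar 14, 2016 + 19 days = Apr 2, 2016.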